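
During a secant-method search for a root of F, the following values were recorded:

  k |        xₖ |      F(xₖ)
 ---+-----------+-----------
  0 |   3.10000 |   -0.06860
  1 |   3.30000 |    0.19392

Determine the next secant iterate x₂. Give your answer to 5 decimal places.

x₂ = 3.30000 − 0.19392·(3.30000 − 3.10000) / (0.19392 − (-0.06860))
   = 3.30000 − (0.0387840)/(0.2625200) = 3.1522627

3.15226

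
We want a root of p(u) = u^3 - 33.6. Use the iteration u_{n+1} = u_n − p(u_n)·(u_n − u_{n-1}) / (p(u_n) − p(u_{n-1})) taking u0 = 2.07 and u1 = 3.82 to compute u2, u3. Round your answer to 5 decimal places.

p(2.07) = -24.7302570, p(3.82) = 22.1429680
u2 = 3.8200000 − 22.1429680·(3.8200000 − 2.0700000) / (22.1429680 − (-24.7302570)) = 3.8200000 − (38.7501940)/(46.8732250) = 2.9932979
p(2.9932979) = -6.7805530
u3 = 2.9932979 − (-6.7805530)·(2.9932979 − 3.8200000) / (-6.7805530 − 22.1429680) = 2.9932979 − (5.6054975)/(-28.9235210) = 3.1871020

2.99330, 3.18710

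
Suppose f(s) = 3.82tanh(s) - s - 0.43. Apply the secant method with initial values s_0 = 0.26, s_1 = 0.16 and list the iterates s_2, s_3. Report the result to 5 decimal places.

0.15396, 0.15412

f(0.26) = 0.2814089, f(0.16) = 0.0160373
s_2 = 0.1600000 − 0.0160373·(0.1600000 − 0.2600000) / (0.0160373 − 0.2814089) = 0.1600000 − (-0.0016037)/(-0.2653716) = 0.1539567
f(0.1539567) = -0.0004452
s_3 = 0.1539567 − (-0.0004452)·(0.1539567 − 0.1600000) / (-0.0004452 − 0.0160373) = 0.1539567 − (0.0000027)/(-0.0164825) = 0.1541199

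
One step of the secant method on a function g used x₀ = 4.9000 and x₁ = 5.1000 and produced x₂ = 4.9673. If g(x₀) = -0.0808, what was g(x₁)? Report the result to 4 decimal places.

The secant line through (4.9000, -0.0808) and (5.1000, g(x₁)) crosses zero at x₂ = 4.9673.
So (4.9000, -0.0808), (5.1000, g(x₁)), (4.9673, 0) are collinear:
g(x₁) = -0.0808 · (5.1000 − 4.9673) / (4.9000 − 4.9673) = -0.0808 · (0.132700)/(-0.067300) = 0.159319

0.1593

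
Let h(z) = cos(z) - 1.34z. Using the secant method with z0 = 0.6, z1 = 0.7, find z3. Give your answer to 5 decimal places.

h(0.6) = 0.0213356, h(0.7) = -0.1731578
z2 = 0.7000000 − (-0.1731578)·(0.7000000 − 0.6000000) / (-0.1731578 − 0.0213356) = 0.7000000 − (-0.0173158)/(-0.1944934) = 0.6109698
h(0.6109698) = 0.0003925
z3 = 0.6109698 − 0.0003925·(0.6109698 − 0.7000000) / (0.0003925 − (-0.1731578)) = 0.6109698 − (-0.0000349)/(0.1735503) = 0.6111712

0.61117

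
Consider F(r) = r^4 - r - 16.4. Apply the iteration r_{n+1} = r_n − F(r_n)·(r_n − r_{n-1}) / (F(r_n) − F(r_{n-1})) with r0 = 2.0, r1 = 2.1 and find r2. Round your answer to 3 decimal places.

2.072

F(2.0) = -2.40000, F(2.1) = 0.94810
r2 = 2.10000 − 0.94810·(2.10000 − 2.00000) / (0.94810 − (-2.40000)) = 2.10000 − (0.09481)/(3.34810) = 2.07168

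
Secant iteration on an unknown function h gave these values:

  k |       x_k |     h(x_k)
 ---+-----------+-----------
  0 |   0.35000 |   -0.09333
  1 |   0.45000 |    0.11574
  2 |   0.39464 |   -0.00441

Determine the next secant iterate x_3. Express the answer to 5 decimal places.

x_3 = 0.39464 − (-0.00441)·(0.39464 − 0.45000) / (-0.00441 − 0.11574)
   = 0.39464 − (0.0002441)/(-0.1201500) = 0.3966719

0.39667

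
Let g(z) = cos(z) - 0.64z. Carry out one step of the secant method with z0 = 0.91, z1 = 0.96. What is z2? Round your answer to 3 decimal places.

0.932

g(0.91) = 0.03135, g(0.96) = -0.04088
z2 = 0.96000 − (-0.04088)·(0.96000 − 0.91000) / (-0.04088 − 0.03135) = 0.96000 − (-0.00204)/(-0.07223) = 0.93170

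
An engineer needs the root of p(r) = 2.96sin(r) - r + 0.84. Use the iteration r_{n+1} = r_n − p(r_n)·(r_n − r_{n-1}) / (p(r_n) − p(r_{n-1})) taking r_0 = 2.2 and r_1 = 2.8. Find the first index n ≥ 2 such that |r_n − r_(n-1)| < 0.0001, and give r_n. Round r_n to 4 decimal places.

p(2.2) = 1.033149, p(2.8) = -0.968435
r_2 = 2.800000 − (-0.968435)·(0.600000)/(-2.001584) = 2.509699;  |Δ| = 0.290301
p(2.509699) = 0.078694
r_3 = 2.509699 − 0.078694·(-0.290301)/(1.047129) = 2.531516;  |Δ| = 0.021817
p(2.531516) = 0.004357
r_4 = 2.531516 − 0.004357·(0.021817)/(-0.074337) = 2.532795;  |Δ| = 0.001279
p(2.532795) = -0.000025
r_5 = 2.532795 − (-0.000025)·(0.001279)/(-0.004382) = 2.532788;  |Δ| = 0.000007
|r_5 − r_4| = 0.000007 < 0.0001

n = 5, r_n = 2.5328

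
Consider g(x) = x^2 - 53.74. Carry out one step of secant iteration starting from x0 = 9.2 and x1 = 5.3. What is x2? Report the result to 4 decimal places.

g(9.2) = 30.900000, g(5.3) = -25.650000
x2 = 5.300000 − (-25.650000)·(5.300000 − 9.200000) / (-25.650000 − 30.900000) = 5.300000 − (100.035000)/(-56.550000) = 7.068966

7.0690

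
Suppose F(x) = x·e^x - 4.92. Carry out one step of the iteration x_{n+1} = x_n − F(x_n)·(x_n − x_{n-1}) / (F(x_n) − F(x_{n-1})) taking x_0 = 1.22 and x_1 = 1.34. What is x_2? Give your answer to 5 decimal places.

F(1.22) = -0.7876310, F(1.34) = 0.1975183
x_2 = 1.3400000 − 0.1975183·(1.3400000 − 1.2200000) / (0.1975183 − (-0.7876310)) = 1.3400000 − (0.0237022)/(0.9851493) = 1.3159405

1.31594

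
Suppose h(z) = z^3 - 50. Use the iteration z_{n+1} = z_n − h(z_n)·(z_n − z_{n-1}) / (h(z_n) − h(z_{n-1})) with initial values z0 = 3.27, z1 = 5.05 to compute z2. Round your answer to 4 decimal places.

3.5552

h(3.27) = -15.034217, h(5.05) = 78.787625
z2 = 5.050000 − 78.787625·(5.050000 − 3.270000) / (78.787625 − (-15.034217)) = 5.050000 − (140.241972)/(93.821842) = 3.555231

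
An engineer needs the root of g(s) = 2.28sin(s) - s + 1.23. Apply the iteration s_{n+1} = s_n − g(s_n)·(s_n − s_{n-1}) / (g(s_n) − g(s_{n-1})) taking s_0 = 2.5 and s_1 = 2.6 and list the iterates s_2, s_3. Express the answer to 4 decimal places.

2.5327, 2.5332

g(2.5) = 0.094516, g(2.6) = -0.194657
s_2 = 2.600000 − (-0.194657)·(2.600000 − 2.500000) / (-0.194657 − 0.094516) = 2.600000 − (-0.019466)/(-0.289173) = 2.532685
g(2.532685) = 0.001410
s_3 = 2.532685 − 0.001410·(2.532685 − 2.600000) / (0.001410 − (-0.194657)) = 2.532685 − (-0.000095)/(0.196067) = 2.533169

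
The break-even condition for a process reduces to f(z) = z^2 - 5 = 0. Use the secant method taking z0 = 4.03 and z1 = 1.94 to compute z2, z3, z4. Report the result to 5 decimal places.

2.14710, 2.24251, 2.23594

f(4.03) = 11.2409000, f(1.94) = -1.2364000
z2 = 1.9400000 − (-1.2364000)·(1.9400000 − 4.0300000) / (-1.2364000 − 11.2409000) = 1.9400000 − (2.5840760)/(-12.4773000) = 2.1471022
f(2.1471022) = -0.3899522
z3 = 2.1471022 − (-0.3899522)·(2.1471022 − 1.9400000) / (-0.3899522 − (-1.2364000)) = 2.1471022 − (-0.0807600)/(0.8464478) = 2.2425126
f(2.2425126) = 0.0288629
z4 = 2.2425126 − 0.0288629·(2.2425126 − 2.1471022) / (0.0288629 − (-0.3899522)) = 2.2425126 − (0.0027538)/(0.4188151) = 2.2359374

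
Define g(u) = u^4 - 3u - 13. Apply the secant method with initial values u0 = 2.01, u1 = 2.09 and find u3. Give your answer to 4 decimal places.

g(2.01) = -2.707592, g(2.09) = -0.189702
u2 = 2.090000 − (-0.189702)·(2.090000 − 2.010000) / (-0.189702 − (-2.707592)) = 2.090000 − (-0.015176)/(2.517890) = 2.096027
g(2.096027) = 0.013272
u3 = 2.096027 − 0.013272·(2.096027 − 2.090000) / (0.013272 − (-0.189702)) = 2.096027 − (0.000080)/(0.202974) = 2.095633

2.0956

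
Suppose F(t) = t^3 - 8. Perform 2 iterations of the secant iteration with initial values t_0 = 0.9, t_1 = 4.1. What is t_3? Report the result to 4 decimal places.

F(0.9) = -7.271000, F(4.1) = 60.921000
t_2 = 4.100000 − 60.921000·(4.100000 − 0.900000) / (60.921000 − (-7.271000)) = 4.100000 − (194.947200)/(68.192000) = 1.241201
F(1.241201) = -6.087829
t_3 = 1.241201 − (-6.087829)·(1.241201 − 4.100000) / (-6.087829 − 60.921000) = 1.241201 − (17.403878)/(-67.008829) = 1.500926

1.5009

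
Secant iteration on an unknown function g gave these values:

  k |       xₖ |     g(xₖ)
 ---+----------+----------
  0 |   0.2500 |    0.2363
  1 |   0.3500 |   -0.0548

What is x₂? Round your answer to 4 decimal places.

x₂ = 0.3500 − (-0.0548)·(0.3500 − 0.2500) / (-0.0548 − 0.2363)
   = 0.3500 − (-0.005480)/(-0.291100) = 0.331175

0.3312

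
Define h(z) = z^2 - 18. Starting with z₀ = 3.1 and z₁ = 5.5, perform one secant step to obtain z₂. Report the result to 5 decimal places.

h(3.1) = -8.3900000, h(5.5) = 12.2500000
z₂ = 5.5000000 − 12.2500000·(5.5000000 − 3.1000000) / (12.2500000 − (-8.3900000)) = 5.5000000 − (29.4000000)/(20.6400000) = 4.0755814

4.07558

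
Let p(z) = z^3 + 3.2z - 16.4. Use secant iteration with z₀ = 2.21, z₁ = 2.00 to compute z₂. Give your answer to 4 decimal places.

2.1212

p(2.21) = 1.465861, p(2.00) = -2.000000
z₂ = 2.000000 − (-2.000000)·(2.000000 − 2.210000) / (-2.000000 − 1.465861) = 2.000000 − (0.420000)/(-3.465861) = 2.121182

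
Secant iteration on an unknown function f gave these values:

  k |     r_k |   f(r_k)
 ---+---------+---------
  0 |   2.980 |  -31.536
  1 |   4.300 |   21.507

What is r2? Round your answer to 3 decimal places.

3.765

r2 = 4.300 − 21.507·(4.300 − 2.980) / (21.507 − (-31.536))
   = 4.300 − (28.38924)/(53.04300) = 3.76479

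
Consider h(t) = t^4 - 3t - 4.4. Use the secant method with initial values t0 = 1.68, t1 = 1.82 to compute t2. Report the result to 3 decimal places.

1.760

h(1.68) = -1.47406, h(1.82) = 1.11199
t2 = 1.82000 − 1.11199·(1.82000 − 1.68000) / (1.11199 − (-1.47406)) = 1.82000 − (0.15568)/(2.58605) = 1.75980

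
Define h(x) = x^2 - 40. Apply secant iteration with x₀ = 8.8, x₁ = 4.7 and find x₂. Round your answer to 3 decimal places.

h(8.8) = 37.44000, h(4.7) = -17.91000
x₂ = 4.70000 − (-17.91000)·(4.70000 − 8.80000) / (-17.91000 − 37.44000) = 4.70000 − (73.43100)/(-55.35000) = 6.02667

6.027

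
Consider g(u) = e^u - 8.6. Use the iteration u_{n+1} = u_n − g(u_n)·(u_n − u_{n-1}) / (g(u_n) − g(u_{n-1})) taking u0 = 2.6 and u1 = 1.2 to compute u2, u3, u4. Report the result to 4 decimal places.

g(2.6) = 4.863738, g(1.2) = -5.279883
u2 = 1.200000 − (-5.279883)·(1.200000 − 2.600000) / (-5.279883 − 4.863738) = 1.200000 − (7.391836)/(-10.143621) = 1.928718
g(1.928718) = -1.719318
u3 = 1.928718 − (-1.719318)·(1.928718 − 1.200000) / (-1.719318 − (-5.279883)) = 1.928718 − (-1.252898)/(3.560565) = 2.280599
g(2.280599) = 1.182543
u4 = 2.280599 − 1.182543·(2.280599 − 1.928718) / (1.182543 − (-1.719318)) = 2.280599 − (0.416115)/(2.901862) = 2.137203

1.9287, 2.2806, 2.1372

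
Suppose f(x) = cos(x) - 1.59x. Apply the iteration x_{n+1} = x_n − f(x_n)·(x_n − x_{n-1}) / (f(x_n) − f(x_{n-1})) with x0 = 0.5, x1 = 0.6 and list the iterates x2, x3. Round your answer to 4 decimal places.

0.5391, 0.5396

f(0.5) = 0.082583, f(0.6) = -0.128664
x2 = 0.600000 − (-0.128664)·(0.600000 − 0.500000) / (-0.128664 − 0.082583) = 0.600000 − (-0.012866)/(-0.211247) = 0.539093
f(0.539093) = 0.001017
x3 = 0.539093 − 0.001017·(0.539093 − 0.600000) / (0.001017 − (-0.128664)) = 0.539093 − (-0.000062)/(0.129681) = 0.539571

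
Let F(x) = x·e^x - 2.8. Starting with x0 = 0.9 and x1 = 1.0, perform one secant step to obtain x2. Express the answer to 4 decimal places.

1.0162

F(0.9) = -0.586357, F(1.0) = -0.081718
x2 = 1.000000 − (-0.081718)·(1.000000 − 0.900000) / (-0.081718 − (-0.586357)) = 1.000000 − (-0.008172)/(0.504639) = 1.016193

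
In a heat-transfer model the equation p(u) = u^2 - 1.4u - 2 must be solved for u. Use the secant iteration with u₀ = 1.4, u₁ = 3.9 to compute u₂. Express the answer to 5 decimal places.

p(1.4) = -2.0000000, p(3.9) = 7.7500000
u₂ = 3.9000000 − 7.7500000·(3.9000000 − 1.4000000) / (7.7500000 − (-2.0000000)) = 3.9000000 − (19.3750000)/(9.7500000) = 1.9128205

1.91282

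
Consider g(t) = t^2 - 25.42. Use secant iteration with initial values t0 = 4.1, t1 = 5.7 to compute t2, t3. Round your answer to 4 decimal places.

g(4.1) = -8.610000, g(5.7) = 7.070000
t2 = 5.700000 − 7.070000·(5.700000 − 4.100000) / (7.070000 − (-8.610000)) = 5.700000 − (11.312000)/(15.680000) = 4.978571
g(4.978571) = -0.633827
t3 = 4.978571 − (-0.633827)·(4.978571 − 5.700000) / (-0.633827 − 7.070000) = 4.978571 − (0.457261)/(-7.703827) = 5.037926

4.9786, 5.0379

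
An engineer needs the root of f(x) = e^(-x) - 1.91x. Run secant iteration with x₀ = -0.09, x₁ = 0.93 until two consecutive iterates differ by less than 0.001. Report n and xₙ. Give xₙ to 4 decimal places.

f(-0.09) = 1.266074, f(0.93) = -1.381746
x₂ = 0.930000 − (-1.381746)·(1.020000)/(-2.647821) = 0.397720;  |Δ| = 0.532280
f(0.397720) = -0.087796
x₃ = 0.397720 − (-0.087796)·(-0.532280)/(1.293951) = 0.361605;  |Δ| = 0.036116
f(0.361605) = 0.005893
x₄ = 0.361605 − 0.005893·(-0.036116)/(0.093689) = 0.363876;  |Δ| = 0.002272
f(0.363876) = -0.000026
x₅ = 0.363876 − (-0.000026)·(0.002272)/(-0.005919) = 0.363866;  |Δ| = 0.000010
|x₅ − x₄| = 0.000010 < 0.001

n = 5, xₙ = 0.3639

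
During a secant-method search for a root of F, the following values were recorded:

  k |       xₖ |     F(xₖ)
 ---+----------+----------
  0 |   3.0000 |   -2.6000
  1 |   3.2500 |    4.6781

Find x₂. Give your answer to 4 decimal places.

x₂ = 3.2500 − 4.6781·(3.2500 − 3.0000) / (4.6781 − (-2.6000))
   = 3.2500 − (1.169525)/(7.278100) = 3.089309

3.0893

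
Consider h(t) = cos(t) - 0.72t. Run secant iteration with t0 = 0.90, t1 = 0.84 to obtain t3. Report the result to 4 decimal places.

0.8824

h(0.90) = -0.026390, h(0.84) = 0.062663
t2 = 0.840000 − 0.062663·(0.840000 − 0.900000) / (0.062663 − (-0.026390)) = 0.840000 − (-0.003760)/(0.089053) = 0.882220
h(0.882220) = 0.000241
t3 = 0.882220 − 0.000241·(0.882220 − 0.840000) / (0.000241 − 0.062663) = 0.882220 − (0.000010)/(-0.062422) = 0.882382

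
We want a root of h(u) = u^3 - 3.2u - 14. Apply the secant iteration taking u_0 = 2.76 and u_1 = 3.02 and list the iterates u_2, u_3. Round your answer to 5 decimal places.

h(2.76) = -1.8074240, h(3.02) = 3.8796080
u_2 = 3.0200000 − 3.8796080·(3.0200000 − 2.7600000) / (3.8796080 − (-1.8074240)) = 3.0200000 − (1.0086981)/(5.6870320) = 2.8426319
h(2.8426319) = -0.1263756
u_3 = 2.8426319 − (-0.1263756)·(2.8426319 − 3.0200000) / (-0.1263756 − 3.8796080) = 2.8426319 − (0.0224150)/(-4.0059836) = 2.8482273

2.84263, 2.84823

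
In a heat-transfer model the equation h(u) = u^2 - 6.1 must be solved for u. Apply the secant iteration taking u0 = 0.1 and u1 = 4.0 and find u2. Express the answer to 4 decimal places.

h(0.1) = -6.090000, h(4.0) = 9.900000
u2 = 4.000000 − 9.900000·(4.000000 − 0.100000) / (9.900000 − (-6.090000)) = 4.000000 − (38.610000)/(15.990000) = 1.585366

1.5854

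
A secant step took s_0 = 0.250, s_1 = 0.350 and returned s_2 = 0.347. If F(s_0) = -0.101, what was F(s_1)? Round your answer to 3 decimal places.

0.003

The secant line through (0.250, -0.101) and (0.350, F(s_1)) crosses zero at s_2 = 0.347.
So (0.250, -0.101), (0.350, F(s_1)), (0.347, 0) are collinear:
F(s_1) = -0.101 · (0.350 − 0.347) / (0.250 − 0.347) = -0.101 · (0.00300)/(-0.09700) = 0.00312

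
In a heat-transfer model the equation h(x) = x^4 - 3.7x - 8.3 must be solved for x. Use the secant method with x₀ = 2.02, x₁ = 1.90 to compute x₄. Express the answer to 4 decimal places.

1.9893

h(2.02) = 0.875664, h(1.90) = -2.297900
x₂ = 1.900000 − (-2.297900)·(1.900000 − 2.020000) / (-2.297900 − 0.875664) = 1.900000 − (0.275748)/(-3.173564) = 1.986889
h(1.986889) = -0.066932
x₃ = 1.986889 − (-0.066932)·(1.986889 − 1.900000) / (-0.066932 − (-2.297900)) = 1.986889 − (-0.005816)/(2.230968) = 1.989496
h(1.989496) = 0.005371
x₄ = 1.989496 − 0.005371·(1.989496 − 1.986889) / (0.005371 − (-0.066932)) = 1.989496 − (0.000014)/(0.072304) = 1.989302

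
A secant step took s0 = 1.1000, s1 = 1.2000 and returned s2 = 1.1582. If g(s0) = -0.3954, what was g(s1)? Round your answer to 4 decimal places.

0.2840

The secant line through (1.1000, -0.3954) and (1.2000, g(s1)) crosses zero at s2 = 1.1582.
So (1.1000, -0.3954), (1.2000, g(s1)), (1.1582, 0) are collinear:
g(s1) = -0.3954 · (1.2000 − 1.1582) / (1.1000 − 1.1582) = -0.3954 · (0.041800)/(-0.058200) = 0.283981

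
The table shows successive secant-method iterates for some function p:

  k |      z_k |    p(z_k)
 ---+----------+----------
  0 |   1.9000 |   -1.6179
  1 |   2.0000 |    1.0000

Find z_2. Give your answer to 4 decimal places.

z_2 = 2.0000 − 1.0000·(2.0000 − 1.9000) / (1.0000 − (-1.6179))
   = 2.0000 − (0.100000)/(2.617900) = 1.961801

1.9618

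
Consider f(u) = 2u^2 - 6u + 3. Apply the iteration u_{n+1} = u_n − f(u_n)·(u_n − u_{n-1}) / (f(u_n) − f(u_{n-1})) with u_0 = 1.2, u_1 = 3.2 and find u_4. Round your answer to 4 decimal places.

2.6614

f(1.2) = -1.320000, f(3.2) = 4.280000
u_2 = 3.200000 − 4.280000·(3.200000 − 1.200000) / (4.280000 − (-1.320000)) = 3.200000 − (8.560000)/(5.600000) = 1.671429
f(1.671429) = -1.441224
u_3 = 1.671429 − (-1.441224)·(1.671429 − 3.200000) / (-1.441224 − 4.280000) = 1.671429 − (2.203015)/(-5.721224) = 2.056489
f(2.056489) = -0.880641
u_4 = 2.056489 − (-0.880641)·(2.056489 − 1.671429) / (-0.880641 − (-1.441224)) = 2.056489 − (-0.339100)/(0.560584) = 2.661393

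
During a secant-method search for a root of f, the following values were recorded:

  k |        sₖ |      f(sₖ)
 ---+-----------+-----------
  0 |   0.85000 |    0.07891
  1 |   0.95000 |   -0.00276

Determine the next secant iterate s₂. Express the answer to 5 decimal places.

0.94662

s₂ = 0.95000 − (-0.00276)·(0.95000 − 0.85000) / (-0.00276 − 0.07891)
   = 0.95000 − (-0.0002760)/(-0.0816700) = 0.9466205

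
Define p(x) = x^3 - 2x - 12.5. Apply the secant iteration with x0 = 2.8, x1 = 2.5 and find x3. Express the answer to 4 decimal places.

2.6072

p(2.8) = 3.852000, p(2.5) = -1.875000
x2 = 2.500000 − (-1.875000)·(2.500000 − 2.800000) / (-1.875000 − 3.852000) = 2.500000 − (0.562500)/(-5.727000) = 2.598219
p(2.598219) = -0.156533
x3 = 2.598219 − (-0.156533)·(2.598219 − 2.500000) / (-0.156533 − (-1.875000)) = 2.598219 − (-0.015374)/(1.718467) = 2.607166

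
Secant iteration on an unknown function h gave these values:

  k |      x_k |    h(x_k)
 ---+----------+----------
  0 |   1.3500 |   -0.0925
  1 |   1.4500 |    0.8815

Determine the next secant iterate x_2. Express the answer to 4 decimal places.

x_2 = 1.4500 − 0.8815·(1.4500 − 1.3500) / (0.8815 − (-0.0925))
   = 1.4500 − (0.088150)/(0.974000) = 1.359497

1.3595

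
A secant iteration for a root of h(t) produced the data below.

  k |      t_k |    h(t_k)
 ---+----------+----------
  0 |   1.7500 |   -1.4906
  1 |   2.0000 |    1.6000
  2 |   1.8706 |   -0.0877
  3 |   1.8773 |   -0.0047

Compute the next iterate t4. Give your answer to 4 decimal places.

t4 = 1.8773 − (-0.0047)·(1.8773 − 1.8706) / (-0.0047 − (-0.0877))
   = 1.8773 − (-0.000031)/(0.083000) = 1.877679

1.8777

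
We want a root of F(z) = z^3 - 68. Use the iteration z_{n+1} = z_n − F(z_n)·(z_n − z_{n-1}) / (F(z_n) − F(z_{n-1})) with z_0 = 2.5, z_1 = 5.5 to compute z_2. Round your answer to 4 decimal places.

F(2.5) = -52.375000, F(5.5) = 98.375000
z_2 = 5.500000 − 98.375000·(5.500000 − 2.500000) / (98.375000 − (-52.375000)) = 5.500000 − (295.125000)/(150.750000) = 3.542289

3.5423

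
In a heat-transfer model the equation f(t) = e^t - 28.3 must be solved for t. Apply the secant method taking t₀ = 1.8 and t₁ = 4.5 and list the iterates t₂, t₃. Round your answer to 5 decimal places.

f(1.8) = -22.2503525, f(4.5) = 61.7171313
t₂ = 4.5000000 − 61.7171313·(4.5000000 − 1.8000000) / (61.7171313 − (-22.2503525)) = 4.5000000 − (166.6362545)/(83.9674838) = 2.5154669
f(2.5154669) = -15.9276164
t₃ = 2.5154669 − (-15.9276164)·(2.5154669 − 4.5000000) / (-15.9276164 − 61.7171313) = 2.5154669 − (31.6088827)/(-77.6447477) = 2.9225631

2.51547, 2.92256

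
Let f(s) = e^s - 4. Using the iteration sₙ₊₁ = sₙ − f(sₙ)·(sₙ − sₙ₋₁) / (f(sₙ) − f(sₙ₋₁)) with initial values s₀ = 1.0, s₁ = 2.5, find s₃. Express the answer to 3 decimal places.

f(1.0) = -1.28172, f(2.5) = 8.18249
s₂ = 2.50000 − 8.18249·(2.50000 − 1.00000) / (8.18249 − (-1.28172)) = 2.50000 − (12.27374)/(9.46421) = 1.20314
f(1.20314) = -0.66944
s₃ = 1.20314 − (-0.66944)·(1.20314 − 2.50000) / (-0.66944 − 8.18249) = 1.20314 − (0.86816)/(-8.85193) = 1.30122

1.301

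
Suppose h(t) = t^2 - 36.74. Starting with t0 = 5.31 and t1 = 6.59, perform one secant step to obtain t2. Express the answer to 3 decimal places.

h(5.31) = -8.54390, h(6.59) = 6.68810
t2 = 6.59000 − 6.68810·(6.59000 − 5.31000) / (6.68810 − (-8.54390)) = 6.59000 − (8.56077)/(15.23200) = 6.02797

6.028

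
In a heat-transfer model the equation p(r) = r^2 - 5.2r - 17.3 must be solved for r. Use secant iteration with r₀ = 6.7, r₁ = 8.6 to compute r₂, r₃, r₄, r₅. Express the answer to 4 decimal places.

7.4178, 7.4963, 7.5052, 7.5051

p(6.7) = -7.250000, p(8.6) = 11.940000
r₂ = 8.600000 − 11.940000·(8.600000 − 6.700000) / (11.940000 − (-7.250000)) = 8.600000 − (22.686000)/(19.190000) = 7.417822
p(7.417822) = -0.848593
r₃ = 7.417822 − (-0.848593)·(7.417822 − 8.600000) / (-0.848593 − 11.940000) = 7.417822 − (1.003188)/(-12.788593) = 7.496266
p(7.496266) = -0.086581
r₄ = 7.496266 − (-0.086581)·(7.496266 − 7.417822) / (-0.086581 − (-0.848593)) = 7.496266 − (-0.006792)/(0.762012) = 7.505179
p(7.505179) = 0.000779
r₅ = 7.505179 − 0.000779·(7.505179 − 7.496266) / (0.000779 − (-0.086581)) = 7.505179 − (0.000007)/(0.087360) = 7.505099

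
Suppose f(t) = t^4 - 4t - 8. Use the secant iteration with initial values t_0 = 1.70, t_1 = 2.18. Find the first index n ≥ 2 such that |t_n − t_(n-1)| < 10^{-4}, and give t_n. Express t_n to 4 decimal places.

n = 6, t_n = 2.0000

f(1.70) = -6.447900, f(2.18) = 5.865306
t_2 = 2.180000 − 5.865306·(0.480000)/(12.313206) = 1.951356;  |Δ| = 0.228644
f(1.951356) = -1.306170
t_3 = 1.951356 − (-1.306170)·(-0.228644)/(-7.171476) = 1.992999;  |Δ| = 0.041644
f(1.992999) = -0.194842
t_4 = 1.992999 − (-0.194842)·(0.041644)/(1.111329) = 2.000301;  |Δ| = 0.007301
f(2.000301) = 0.008419
t_5 = 2.000301 − 0.008419·(0.007301)/(0.203261) = 1.999998;  |Δ| = 0.000302
f(1.999998) = -0.000051
t_6 = 1.999998 − (-0.000051)·(-0.000302)/(-0.008470) = 2.000000;  |Δ| = 0.000002
|t_6 − t_5| = 0.000002 < 10^{-4}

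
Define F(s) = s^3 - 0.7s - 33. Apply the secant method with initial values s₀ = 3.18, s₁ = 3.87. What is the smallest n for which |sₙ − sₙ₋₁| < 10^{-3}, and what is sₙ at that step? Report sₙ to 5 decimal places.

n = 5, sₙ = 3.28027

F(3.18) = -3.0685680, F(3.87) = 22.2516030
s₂ = 3.8700000 − 22.2516030·(0.6900000)/(25.3201710) = 3.2636215;  |Δ| = 0.6063785
F(3.2636215) = -0.5229656
s₃ = 3.2636215 − (-0.5229656)·(-0.6063785)/(-22.7745686) = 3.2775456;  |Δ| = 0.0139241
F(3.2775456) = -0.0858857
s₄ = 3.2775456 − (-0.0858857)·(0.0139241)/(0.4370799) = 3.2802817;  |Δ| = 0.0027361
F(3.2802817) = 0.0004477
s₅ = 3.2802817 − 0.0004477·(0.0027361)/(0.0863334) = 3.2802675;  |Δ| = 0.0000142
|s₅ − s₄| = 0.0000142 < 10^{-3}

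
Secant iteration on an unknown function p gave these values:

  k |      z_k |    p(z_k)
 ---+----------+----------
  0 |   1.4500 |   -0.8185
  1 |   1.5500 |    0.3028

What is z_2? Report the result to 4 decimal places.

z_2 = 1.5500 − 0.3028·(1.5500 − 1.4500) / (0.3028 − (-0.8185))
   = 1.5500 − (0.030280)/(1.121300) = 1.522996

1.5230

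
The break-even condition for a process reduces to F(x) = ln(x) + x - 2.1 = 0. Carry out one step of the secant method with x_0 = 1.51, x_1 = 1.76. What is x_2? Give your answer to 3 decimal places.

1.620

F(1.51) = -0.17789, F(1.76) = 0.22531
x_2 = 1.76000 − 0.22531·(1.76000 − 1.51000) / (0.22531 − (-0.17789)) = 1.76000 − (0.05633)/(0.40320) = 1.62030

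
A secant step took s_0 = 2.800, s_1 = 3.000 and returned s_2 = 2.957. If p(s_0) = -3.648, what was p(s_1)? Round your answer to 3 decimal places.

The secant line through (2.800, -3.648) and (3.000, p(s_1)) crosses zero at s_2 = 2.957.
So (2.800, -3.648), (3.000, p(s_1)), (2.957, 0) are collinear:
p(s_1) = -3.648 · (3.000 − 2.957) / (2.800 − 2.957) = -3.648 · (0.04300)/(-0.15700) = 0.99913

0.999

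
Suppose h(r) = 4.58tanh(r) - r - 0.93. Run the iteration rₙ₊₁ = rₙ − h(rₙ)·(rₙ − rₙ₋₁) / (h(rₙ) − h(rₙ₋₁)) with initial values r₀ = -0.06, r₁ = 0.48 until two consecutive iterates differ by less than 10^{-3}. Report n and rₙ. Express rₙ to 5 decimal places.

h(-0.06) = -1.1444707, h(0.48) = 0.6337957
r₂ = 0.4800000 − 0.6337957·(0.5400000)/(1.7782664) = 0.2875374;  |Δ| = 0.1924626
h(0.2875374) = 0.0642521
r₃ = 0.2875374 − 0.0642521·(-0.1924626)/(-0.5695437) = 0.2658251;  |Δ| = 0.0217123
h(0.2658251) = -0.0062350
r₄ = 0.2658251 − (-0.0062350)·(-0.0217123)/(-0.0704870) = 0.2677457;  |Δ| = 0.0019206
h(0.2677457) = 0.0000432
r₅ = 0.2677457 − 0.0000432·(0.0019206)/(0.0062781) = 0.2677325;  |Δ| = 0.0000132
|r₅ − r₄| = 0.0000132 < 10^{-3}

n = 5, rₙ = 0.26773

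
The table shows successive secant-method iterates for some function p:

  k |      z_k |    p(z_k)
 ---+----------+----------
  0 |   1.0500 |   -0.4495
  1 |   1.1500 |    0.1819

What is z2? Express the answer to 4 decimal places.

1.1212

z2 = 1.1500 − 0.1819·(1.1500 − 1.0500) / (0.1819 − (-0.4495))
   = 1.1500 − (0.018190)/(0.631400) = 1.121191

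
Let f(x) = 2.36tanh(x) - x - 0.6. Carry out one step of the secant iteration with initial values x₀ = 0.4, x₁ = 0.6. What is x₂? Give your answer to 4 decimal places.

0.5210

f(0.4) = -0.103320, f(0.6) = 0.067437
x₂ = 0.600000 − 0.067437·(0.600000 − 0.400000) / (0.067437 − (-0.103320)) = 0.600000 − (0.013487)/(0.170757) = 0.521014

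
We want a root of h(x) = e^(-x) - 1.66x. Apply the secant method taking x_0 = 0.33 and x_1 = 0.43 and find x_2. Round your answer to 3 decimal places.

h(0.33) = 0.17112, h(0.43) = -0.06329
x_2 = 0.43000 − (-0.06329)·(0.43000 − 0.33000) / (-0.06329 − 0.17112) = 0.43000 − (-0.00633)/(-0.23441) = 0.40300

0.403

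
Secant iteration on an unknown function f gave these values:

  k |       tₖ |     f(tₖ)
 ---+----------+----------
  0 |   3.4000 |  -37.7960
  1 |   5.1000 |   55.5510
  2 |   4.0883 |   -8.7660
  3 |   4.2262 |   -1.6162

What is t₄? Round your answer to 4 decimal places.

t₄ = 4.2262 − (-1.6162)·(4.2262 − 4.0883) / (-1.6162 − (-8.7660))
   = 4.2262 − (-0.222874)/(7.149800) = 4.257372

4.2574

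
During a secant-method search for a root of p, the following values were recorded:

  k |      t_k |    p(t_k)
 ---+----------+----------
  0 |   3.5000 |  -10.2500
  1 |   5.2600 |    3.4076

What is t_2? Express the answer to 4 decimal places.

4.8209

t_2 = 5.2600 − 3.4076·(5.2600 − 3.5000) / (3.4076 − (-10.2500))
   = 5.2600 − (5.997376)/(13.657600) = 4.820876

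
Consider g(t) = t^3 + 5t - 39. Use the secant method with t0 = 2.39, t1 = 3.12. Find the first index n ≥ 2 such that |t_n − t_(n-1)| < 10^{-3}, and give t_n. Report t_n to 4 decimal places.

g(2.39) = -13.398081, g(3.12) = 6.971328
t2 = 3.120000 − 6.971328·(0.730000)/(20.369409) = 2.870161;  |Δ| = 0.249839
g(2.870161) = -1.005308
t3 = 2.870161 − (-1.005308)·(-0.249839)/(-7.976636) = 2.901649;  |Δ| = 0.031488
g(2.901649) = -0.061134
t4 = 2.901649 − (-0.061134)·(0.031488)/(0.944174) = 2.903688;  |Δ| = 0.002039
g(2.903688) = 0.000593
t5 = 2.903688 − 0.000593·(0.002039)/(0.061727) = 2.903668;  |Δ| = 0.000020
|t5 − t4| = 0.000020 < 10^{-3}

n = 5, t_n = 2.9037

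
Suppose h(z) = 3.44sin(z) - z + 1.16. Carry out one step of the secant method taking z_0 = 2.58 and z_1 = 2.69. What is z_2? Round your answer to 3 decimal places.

2.683

h(2.58) = 0.41192, h(2.69) = -0.02879
z_2 = 2.69000 − (-0.02879)·(2.69000 − 2.58000) / (-0.02879 − 0.41192) = 2.69000 − (-0.00317)/(-0.44071) = 2.68281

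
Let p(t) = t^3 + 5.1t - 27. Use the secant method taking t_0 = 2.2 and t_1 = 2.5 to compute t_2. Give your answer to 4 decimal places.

p(2.2) = -5.132000, p(2.5) = 1.375000
t_2 = 2.500000 − 1.375000·(2.500000 − 2.200000) / (1.375000 − (-5.132000)) = 2.500000 − (0.412500)/(6.507000) = 2.436607

2.4366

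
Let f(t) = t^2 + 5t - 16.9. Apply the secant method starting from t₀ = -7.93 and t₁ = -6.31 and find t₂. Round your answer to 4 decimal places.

f(-7.93) = 6.334900, f(-6.31) = -8.633900
t₂ = -6.310000 − (-8.633900)·(-6.310000 − (-7.930000)) / (-8.633900 − 6.334900) = -6.310000 − (-13.986918)/(-14.968800) = -7.244405

-7.2444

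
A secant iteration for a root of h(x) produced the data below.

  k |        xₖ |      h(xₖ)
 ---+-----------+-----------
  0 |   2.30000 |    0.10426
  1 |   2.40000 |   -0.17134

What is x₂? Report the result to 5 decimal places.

2.33783

x₂ = 2.40000 − (-0.17134)·(2.40000 − 2.30000) / (-0.17134 − 0.10426)
   = 2.40000 − (-0.0171340)/(-0.2756000) = 2.3378302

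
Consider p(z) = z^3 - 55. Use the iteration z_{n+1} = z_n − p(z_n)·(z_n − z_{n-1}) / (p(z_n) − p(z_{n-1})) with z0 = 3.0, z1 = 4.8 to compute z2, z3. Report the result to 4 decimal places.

p(3.0) = -28.000000, p(4.8) = 55.592000
z2 = 4.800000 − 55.592000·(4.800000 − 3.000000) / (55.592000 − (-28.000000)) = 4.800000 − (100.065600)/(83.592000) = 3.602929
p(3.602929) = -8.230047
z3 = 3.602929 − (-8.230047)·(3.602929 − 4.800000) / (-8.230047 − 55.592000) = 3.602929 − (9.851954)/(-63.822047) = 3.757295

3.6029, 3.7573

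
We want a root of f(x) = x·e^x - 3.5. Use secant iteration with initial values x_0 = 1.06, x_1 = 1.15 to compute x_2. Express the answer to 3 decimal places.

f(1.06) = -0.44045, f(1.15) = 0.13192
x_2 = 1.15000 − 0.13192·(1.15000 − 1.06000) / (0.13192 − (-0.44045)) = 1.15000 − (0.01187)/(0.57237) = 1.12926

1.129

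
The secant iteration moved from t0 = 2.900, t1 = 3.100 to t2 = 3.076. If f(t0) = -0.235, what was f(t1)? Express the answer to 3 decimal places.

The secant line through (2.900, -0.235) and (3.100, f(t1)) crosses zero at t2 = 3.076.
So (2.900, -0.235), (3.100, f(t1)), (3.076, 0) are collinear:
f(t1) = -0.235 · (3.100 − 3.076) / (2.900 − 3.076) = -0.235 · (0.02400)/(-0.17600) = 0.03205

0.032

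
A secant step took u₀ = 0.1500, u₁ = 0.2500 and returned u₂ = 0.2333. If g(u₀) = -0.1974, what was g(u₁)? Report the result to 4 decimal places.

0.0396

The secant line through (0.1500, -0.1974) and (0.2500, g(u₁)) crosses zero at u₂ = 0.2333.
So (0.1500, -0.1974), (0.2500, g(u₁)), (0.2333, 0) are collinear:
g(u₁) = -0.1974 · (0.2500 − 0.2333) / (0.1500 − 0.2333) = -0.1974 · (0.016700)/(-0.083300) = 0.039575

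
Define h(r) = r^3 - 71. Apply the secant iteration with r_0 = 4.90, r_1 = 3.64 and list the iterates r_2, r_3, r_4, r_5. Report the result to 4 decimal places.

h(4.90) = 46.649000, h(3.64) = -22.771456
r_2 = 3.640000 − (-22.771456)·(3.640000 − 4.900000) / (-22.771456 − 46.649000) = 3.640000 − (28.692035)/(-69.420456) = 4.053308
h(4.053308) = -4.406960
r_3 = 4.053308 − (-4.406960)·(4.053308 − 3.640000) / (-4.406960 − (-22.771456)) = 4.053308 − (-1.821432)/(18.364496) = 4.152490
h(4.152490) = 0.602121
r_4 = 4.152490 − 0.602121·(4.152490 − 4.053308) / (0.602121 − (-4.406960)) = 4.152490 − (0.059720)/(5.009082) = 4.140568
h(4.140568) = -0.012844
r_5 = 4.140568 − (-0.012844)·(4.140568 − 4.152490) / (-0.012844 − 0.602121) = 4.140568 − (0.000153)/(-0.614966) = 4.140817

4.0533, 4.1525, 4.1406, 4.1408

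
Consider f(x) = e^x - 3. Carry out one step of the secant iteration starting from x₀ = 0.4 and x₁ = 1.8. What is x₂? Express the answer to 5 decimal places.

f(0.4) = -1.5081753, f(1.8) = 3.0496475
x₂ = 1.8000000 − 3.0496475·(1.8000000 − 0.4000000) / (3.0496475 − (-1.5081753)) = 1.8000000 − (4.2695065)/(4.5578228) = 0.8632575

0.86326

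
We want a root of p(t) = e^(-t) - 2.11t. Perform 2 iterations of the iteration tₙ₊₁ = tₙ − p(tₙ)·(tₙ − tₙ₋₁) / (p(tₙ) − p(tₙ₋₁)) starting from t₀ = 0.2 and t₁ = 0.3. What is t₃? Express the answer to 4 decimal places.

p(0.2) = 0.396731, p(0.3) = 0.107818
t₂ = 0.300000 − 0.107818·(0.300000 − 0.200000) / (0.107818 − 0.396731) = 0.300000 − (0.010782)/(-0.288913) = 0.337319
p(0.337319) = 0.001939
t₃ = 0.337319 − 0.001939·(0.337319 − 0.300000) / (0.001939 − 0.107818) = 0.337319 − (0.000072)/(-0.105879) = 0.338002

0.3380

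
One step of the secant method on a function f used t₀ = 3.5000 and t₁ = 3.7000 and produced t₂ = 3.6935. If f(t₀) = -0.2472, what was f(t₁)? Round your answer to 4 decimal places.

0.0083

The secant line through (3.5000, -0.2472) and (3.7000, f(t₁)) crosses zero at t₂ = 3.6935.
So (3.5000, -0.2472), (3.7000, f(t₁)), (3.6935, 0) are collinear:
f(t₁) = -0.2472 · (3.7000 − 3.6935) / (3.5000 − 3.6935) = -0.2472 · (0.006500)/(-0.193500) = 0.008304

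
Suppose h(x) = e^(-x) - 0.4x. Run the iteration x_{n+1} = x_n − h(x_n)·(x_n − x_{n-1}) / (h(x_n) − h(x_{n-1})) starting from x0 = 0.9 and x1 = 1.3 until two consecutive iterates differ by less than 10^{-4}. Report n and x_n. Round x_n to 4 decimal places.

n = 5, x_n = 0.9586

h(0.9) = 0.046570, h(1.3) = -0.247468
x2 = 1.300000 − (-0.247468)·(0.400000)/(-0.294038) = 0.963352;  |Δ| = 0.336648
h(0.963352) = -0.003729
x3 = 0.963352 − (-0.003729)·(-0.336648)/(0.243739) = 0.958201;  |Δ| = 0.005151
h(0.958201) = 0.000302
x4 = 0.958201 − 0.000302·(-0.005151)/(0.004031) = 0.958587;  |Δ| = 0.000386
h(0.958587) = 0.000000
x5 = 0.958587 − 0.000000·(0.000386)/(-0.000302) = 0.958586;  |Δ| = 0.000000
|x5 − x4| = 0.000000 < 10^{-4}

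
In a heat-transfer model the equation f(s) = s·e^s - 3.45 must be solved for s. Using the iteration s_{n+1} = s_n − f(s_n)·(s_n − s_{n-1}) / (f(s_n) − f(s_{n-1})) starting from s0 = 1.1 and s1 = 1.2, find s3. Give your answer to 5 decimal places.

1.12260

f(1.1) = -0.1454174, f(1.2) = 0.5341403
s2 = 1.2000000 − 0.5341403·(1.2000000 − 1.1000000) / (0.5341403 − (-0.1454174)) = 1.2000000 − (0.0534140)/(0.6795577) = 1.1213988
f(1.1213988) = -0.0082651
s3 = 1.1213988 − (-0.0082651)·(1.1213988 − 1.2000000) / (-0.0082651 − 0.5341403) = 1.1213988 − (0.0006496)/(-0.5424054) = 1.1225965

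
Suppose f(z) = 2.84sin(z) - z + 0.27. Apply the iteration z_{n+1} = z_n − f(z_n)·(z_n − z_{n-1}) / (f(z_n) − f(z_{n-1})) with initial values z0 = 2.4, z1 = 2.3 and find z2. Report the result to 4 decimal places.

2.3293

f(2.4) = -0.211685, f(2.3) = 0.087803
z2 = 2.300000 − 0.087803·(2.300000 − 2.400000) / (0.087803 − (-0.211685)) = 2.300000 − (-0.008780)/(0.299487) = 2.329318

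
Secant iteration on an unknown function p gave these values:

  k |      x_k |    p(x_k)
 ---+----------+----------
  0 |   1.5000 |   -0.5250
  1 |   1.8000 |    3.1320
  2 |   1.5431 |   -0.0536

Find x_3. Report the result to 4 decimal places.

1.5474

x_3 = 1.5431 − (-0.0536)·(1.5431 − 1.8000) / (-0.0536 − 3.1320)
   = 1.5431 − (0.013770)/(-3.185600) = 1.547423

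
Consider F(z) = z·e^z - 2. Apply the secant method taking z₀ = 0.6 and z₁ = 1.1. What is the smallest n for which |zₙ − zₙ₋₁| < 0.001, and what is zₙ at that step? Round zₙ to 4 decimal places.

n = 5, zₙ = 0.8526

F(0.6) = -0.906729, F(1.1) = 1.304583
z₂ = 1.100000 − 1.304583·(0.500000)/(2.211311) = 0.805021;  |Δ| = 0.294979
F(0.805021) = -0.199376
z₃ = 0.805021 − (-0.199376)·(-0.294979)/(-1.503959) = 0.844125;  |Δ| = 0.039105
F(0.844125) = -0.036613
z₄ = 0.844125 − (-0.036613)·(0.039105)/(0.162763) = 0.852922;  |Δ| = 0.008797
F(0.852922) = 0.001375
z₅ = 0.852922 − 0.001375·(0.008797)/(0.037988) = 0.852603;  |Δ| = 0.000318
|z₅ − z₄| = 0.000318 < 0.001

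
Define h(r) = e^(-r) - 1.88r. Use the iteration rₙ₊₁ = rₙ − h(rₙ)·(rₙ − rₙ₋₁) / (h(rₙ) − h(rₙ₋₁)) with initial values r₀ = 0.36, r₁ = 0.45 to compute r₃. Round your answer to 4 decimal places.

h(0.36) = 0.020876, h(0.45) = -0.208372
r₂ = 0.450000 − (-0.208372)·(0.450000 − 0.360000) / (-0.208372 − 0.020876) = 0.450000 − (-0.018753)/(-0.229248) = 0.368196
h(0.368196) = -0.000226
r₃ = 0.368196 − (-0.000226)·(0.368196 − 0.450000) / (-0.000226 − (-0.208372)) = 0.368196 − (0.000019)/(0.208145) = 0.368107

0.3681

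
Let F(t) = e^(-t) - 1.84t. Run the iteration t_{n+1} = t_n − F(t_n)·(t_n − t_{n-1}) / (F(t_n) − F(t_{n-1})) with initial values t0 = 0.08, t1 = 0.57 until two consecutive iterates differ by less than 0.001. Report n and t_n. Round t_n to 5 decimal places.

n = 4, t_n = 0.37393

F(0.08) = 0.7759163, F(0.57) = -0.4832746
t2 = 0.5700000 − (-0.4832746)·(0.4900000)/(-1.2591909) = 0.3819391;  |Δ| = 0.1880609
F(0.3819391) = -0.0202314
t3 = 0.3819391 − (-0.0202314)·(-0.1880609)/(0.4630432) = 0.3737223;  |Δ| = 0.0082168
F(0.3737223) = 0.0005189
t4 = 0.3737223 − 0.0005189·(-0.0082168)/(0.0207503) = 0.3739278;  |Δ| = 0.0002055
|t4 − t3| = 0.0002055 < 0.001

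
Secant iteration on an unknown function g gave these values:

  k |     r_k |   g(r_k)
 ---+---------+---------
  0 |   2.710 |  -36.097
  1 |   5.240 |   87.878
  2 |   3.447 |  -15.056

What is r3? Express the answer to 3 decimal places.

3.709

r3 = 3.447 − (-15.056)·(3.447 − 5.240) / (-15.056 − 87.878)
   = 3.447 − (26.99541)/(-102.93400) = 3.70926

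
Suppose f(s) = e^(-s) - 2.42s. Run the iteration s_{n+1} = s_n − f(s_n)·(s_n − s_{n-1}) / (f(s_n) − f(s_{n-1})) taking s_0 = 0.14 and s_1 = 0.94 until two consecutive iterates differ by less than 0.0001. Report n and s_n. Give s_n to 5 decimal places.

n = 5, s_n = 0.30469

f(0.14) = 0.5305582, f(0.94) = -1.8841722
s_2 = 0.9400000 − (-1.8841722)·(0.8000000)/(-2.4147304) = 0.3157739;  |Δ| = 0.6242261
f(0.3157739) = -0.0349485
s_3 = 0.3157739 − (-0.0349485)·(-0.6242261)/(1.8492236) = 0.3039766;  |Δ| = 0.0117973
f(0.3039766) = 0.0022547
s_4 = 0.3039766 − 0.0022547·(-0.0117973)/(0.0372032) = 0.3046916;  |Δ| = 0.0007150
f(0.3046916) = -0.0000029
s_5 = 0.3046916 − (-0.0000029)·(0.0007150)/(-0.0022576) = 0.3046907;  |Δ| = 0.0000009
|s_5 − s_4| = 0.0000009 < 0.0001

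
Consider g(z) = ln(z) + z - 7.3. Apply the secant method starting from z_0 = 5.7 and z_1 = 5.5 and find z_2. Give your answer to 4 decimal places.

g(5.7) = 0.140466, g(5.5) = -0.095252
z_2 = 5.500000 − (-0.095252)·(5.500000 − 5.700000) / (-0.095252 − 0.140466) = 5.500000 − (0.019050)/(-0.235718) = 5.580818

5.5808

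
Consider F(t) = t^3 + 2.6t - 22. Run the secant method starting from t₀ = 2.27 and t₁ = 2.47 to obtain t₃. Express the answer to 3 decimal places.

2.494

F(2.27) = -4.40092, F(2.47) = -0.50878
t₂ = 2.47000 − (-0.50878)·(2.47000 − 2.27000) / (-0.50878 − (-4.40092)) = 2.47000 − (-0.10176)/(3.89214) = 2.49614
F(2.49614) = 0.04278
t₃ = 2.49614 − 0.04278·(2.49614 − 2.47000) / (0.04278 − (-0.50878)) = 2.49614 − (0.00112)/(0.55156) = 2.49412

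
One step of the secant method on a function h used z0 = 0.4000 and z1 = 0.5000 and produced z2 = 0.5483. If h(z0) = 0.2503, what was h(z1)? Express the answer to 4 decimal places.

The secant line through (0.4000, 0.2503) and (0.5000, h(z1)) crosses zero at z2 = 0.5483.
So (0.4000, 0.2503), (0.5000, h(z1)), (0.5483, 0) are collinear:
h(z1) = 0.2503 · (0.5000 − 0.5483) / (0.4000 − 0.5483) = 0.2503 · (-0.048300)/(-0.148300) = 0.081520

0.0815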